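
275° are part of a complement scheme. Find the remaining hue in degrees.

95°

The complement sits 180° across the wheel.
The full set through 275° is {95°, 275°}.
Given {275°}, the missing hue is 95°.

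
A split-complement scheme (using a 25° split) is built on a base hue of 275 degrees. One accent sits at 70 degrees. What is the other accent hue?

120°

Split-complementary hues sit 25° either side of the complement.
Complement of the base 275°: 275 + 180 = 455 → 455 − 360 = 95°
The given accent 70° is 25° one side of 95°; the other accent sits 25° the other side: 95 + 25 = 120°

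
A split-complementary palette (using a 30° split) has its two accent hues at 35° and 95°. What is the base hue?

The accents sit 30° either side of the complement, so the complement is their short-arc midpoint on the wheel.
Short-arc midpoint of 35° and 95°: 65°.
Base is 180° from the complement: 65 − 180 = -115 → -115 + 360 = 245°

245°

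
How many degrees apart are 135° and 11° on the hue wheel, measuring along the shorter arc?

124°

|135 − 11| = 124.
124 ≤ 180, so the shorter arc is 124°.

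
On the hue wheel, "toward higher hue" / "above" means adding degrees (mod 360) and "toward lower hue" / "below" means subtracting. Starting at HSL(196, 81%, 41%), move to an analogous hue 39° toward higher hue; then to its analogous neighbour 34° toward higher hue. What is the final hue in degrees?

269°

196 + 39 = 235°   (analog 39° ↑)
235 + 34 = 269°   (analog 34° ↑)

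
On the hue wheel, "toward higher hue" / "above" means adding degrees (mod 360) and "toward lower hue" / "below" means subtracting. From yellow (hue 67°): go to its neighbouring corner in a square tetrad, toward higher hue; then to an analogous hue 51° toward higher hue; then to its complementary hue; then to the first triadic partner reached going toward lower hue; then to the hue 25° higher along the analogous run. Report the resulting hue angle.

+90° (square ↑): 67 + 90 = 157°
+51° (analog 51° ↑): 157 + 51 = 208°
+180° (complement): 208 + 180 = 388 → 388 − 360 = 28°
−120° (triadic ↓): 28 − 120 = -92 → -92 + 360 = 268°
+25° (analog 25° ↑): 268 + 25 = 293°

293°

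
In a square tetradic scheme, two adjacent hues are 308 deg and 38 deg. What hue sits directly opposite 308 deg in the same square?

128°

A square tetradic scheme places four hues 90° apart; opposite corners are 180° apart.
308 + 180 = 488 → 488 − 360 = 128°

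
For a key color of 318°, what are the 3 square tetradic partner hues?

A square tetradic scheme places four hues every 90°.
318 + 90 = 408 → 408 − 360 = 48°
318 + 180 = 498 → 498 − 360 = 138°
318 + 270 = 588 → 588 − 360 = 228°

48°, 138° and 228°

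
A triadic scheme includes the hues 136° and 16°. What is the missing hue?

A triad places three hues 120° apart.
The full set through 16° is {16°, 136°, 256°}.
Given {16°, 136°}, the missing hue is 256°.

256°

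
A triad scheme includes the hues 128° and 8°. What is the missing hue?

A triad places three hues 120° apart.
The full set through 8° is {8°, 128°, 248°}.
Given {8°, 128°}, the missing hue is 248°.

248°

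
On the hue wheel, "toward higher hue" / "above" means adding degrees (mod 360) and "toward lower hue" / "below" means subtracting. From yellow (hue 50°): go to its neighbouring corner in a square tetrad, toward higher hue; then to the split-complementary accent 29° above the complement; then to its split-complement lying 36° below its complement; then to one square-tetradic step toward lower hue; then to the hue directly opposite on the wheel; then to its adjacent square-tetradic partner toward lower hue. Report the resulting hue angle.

133°

+90° (square ↑): 50 + 90 = 140°
+209° (split-comp 29° ↑): 140 + 209 = 349°
+144° (split-comp 36° ↓): 349 + 144 = 493 → 493 − 360 = 133°
−90° (square ↓): 133 − 90 = 43°
+180° (complement): 43 + 180 = 223°
−90° (square ↓): 223 − 90 = 133°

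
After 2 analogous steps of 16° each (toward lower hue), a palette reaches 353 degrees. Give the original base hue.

2 steps of 16° (toward lower hue) give a net shift of −32°.
Start = end − shift: 353 + 32 = 385 → 385 − 360 = 25°

25°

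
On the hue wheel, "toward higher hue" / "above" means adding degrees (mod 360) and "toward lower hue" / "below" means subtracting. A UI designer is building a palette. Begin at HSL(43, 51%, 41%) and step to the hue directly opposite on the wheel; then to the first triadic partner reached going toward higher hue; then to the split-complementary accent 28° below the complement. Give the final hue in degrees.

135°

complement +180°: 43 + 180 = 223°
triadic ↑ +120°: 223 + 120 = 343°
split-comp 28° ↓ +152°: 343 + 152 = 495 → 495 − 360 = 135°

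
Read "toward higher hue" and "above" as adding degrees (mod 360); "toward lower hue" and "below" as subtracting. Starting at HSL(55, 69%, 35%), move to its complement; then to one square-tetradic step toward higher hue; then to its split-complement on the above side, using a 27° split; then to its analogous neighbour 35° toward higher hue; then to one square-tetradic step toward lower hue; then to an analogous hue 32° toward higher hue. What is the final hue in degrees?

149°

55 + 180 = 235°   (complement)
235 + 90 = 325°   (square ↑)
325 + 207 = 532 → 532 − 360 = 172°   (split-comp 27° ↑)
172 + 35 = 207°   (analog 35° ↑)
207 − 90 = 117°   (square ↓)
117 + 32 = 149°   (analog 32° ↑)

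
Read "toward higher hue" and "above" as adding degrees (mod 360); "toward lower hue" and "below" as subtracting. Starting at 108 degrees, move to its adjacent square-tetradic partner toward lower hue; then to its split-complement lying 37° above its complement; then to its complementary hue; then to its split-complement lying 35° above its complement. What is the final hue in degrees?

−90° (square ↓): 108 − 90 = 18°
+217° (split-comp 37° ↑): 18 + 217 = 235°
+180° (complement): 235 + 180 = 415 → 415 − 360 = 55°
+215° (split-comp 35° ↑): 55 + 215 = 270°

270°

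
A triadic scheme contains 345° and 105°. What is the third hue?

A triad spaces three hues 120° apart.
The full set is {105°, 225°, 345°}.

225°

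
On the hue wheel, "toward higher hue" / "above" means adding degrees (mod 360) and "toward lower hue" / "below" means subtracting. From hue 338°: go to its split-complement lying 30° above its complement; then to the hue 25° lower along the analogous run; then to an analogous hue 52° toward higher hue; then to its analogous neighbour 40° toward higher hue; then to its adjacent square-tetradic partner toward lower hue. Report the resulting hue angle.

+210° (split-comp 30° ↑): 338 + 210 = 548 → 548 − 360 = 188°
−25° (analog 25° ↓): 188 − 25 = 163°
+52° (analog 52° ↑): 163 + 52 = 215°
+40° (analog 40° ↑): 215 + 40 = 255°
−90° (square ↓): 255 − 90 = 165°

165°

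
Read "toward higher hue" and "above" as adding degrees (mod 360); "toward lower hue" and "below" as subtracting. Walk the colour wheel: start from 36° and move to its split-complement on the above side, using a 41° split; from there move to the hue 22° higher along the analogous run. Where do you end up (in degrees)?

+221° (split-comp 41° ↑): 36 + 221 = 257°
+22° (analog 22° ↑): 257 + 22 = 279°

279°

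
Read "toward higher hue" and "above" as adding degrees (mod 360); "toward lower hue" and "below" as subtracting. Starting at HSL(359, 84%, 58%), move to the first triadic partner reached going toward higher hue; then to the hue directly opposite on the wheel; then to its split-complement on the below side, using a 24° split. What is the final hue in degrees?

95°

triadic ↑ +120°: 359 + 120 = 479 → 479 − 360 = 119°
complement +180°: 119 + 180 = 299°
split-comp 24° ↓ +156°: 299 + 156 = 455 → 455 − 360 = 95°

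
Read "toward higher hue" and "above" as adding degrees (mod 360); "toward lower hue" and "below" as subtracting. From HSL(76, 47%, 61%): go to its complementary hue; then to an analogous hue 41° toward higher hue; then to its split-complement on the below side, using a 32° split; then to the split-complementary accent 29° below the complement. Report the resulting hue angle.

236°

76 + 180 = 256°   (complement)
256 + 41 = 297°   (analog 41° ↑)
297 + 148 = 445 → 445 − 360 = 85°   (split-comp 32° ↓)
85 + 151 = 236°   (split-comp 29° ↓)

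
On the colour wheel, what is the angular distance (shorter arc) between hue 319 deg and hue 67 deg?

108°

|319 − 67| = 252.
The shorter arc is 360 − 252 = 108°.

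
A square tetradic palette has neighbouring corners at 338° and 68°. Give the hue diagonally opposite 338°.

158°

A square tetradic scheme places four hues 90° apart; opposite corners are 180° apart.
338 + 180 = 518 → 518 − 360 = 158°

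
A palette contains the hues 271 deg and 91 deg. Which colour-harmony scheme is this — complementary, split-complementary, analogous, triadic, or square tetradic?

complementary

Sort the hues: 91°, 271°.
Successive gaps around the wheel: 180°, 180°.
Two hues 180° apart are complementary.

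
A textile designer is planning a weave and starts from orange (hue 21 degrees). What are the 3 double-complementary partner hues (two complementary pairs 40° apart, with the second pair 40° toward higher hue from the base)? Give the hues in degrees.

A rectangular tetradic uses two complementary pairs 40° apart: offsets 0°, 40°, 180°, 220°.
21 + 40 = 61°
21 + 180 = 201°
21 + 220 = 241°

61°, 201° and 241°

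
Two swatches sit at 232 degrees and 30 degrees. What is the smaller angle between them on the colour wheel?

|232 − 30| = 202.
The shorter arc is 360 − 202 = 158°.

158°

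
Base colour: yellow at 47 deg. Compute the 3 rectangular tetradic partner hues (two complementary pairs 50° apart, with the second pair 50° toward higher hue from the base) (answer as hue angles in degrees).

97°, 227°, 277°

A rectangular tetradic uses two complementary pairs 50° apart: offsets 0°, 50°, 180°, 230°.
47 + 50 = 97°
47 + 180 = 227°
47 + 230 = 277°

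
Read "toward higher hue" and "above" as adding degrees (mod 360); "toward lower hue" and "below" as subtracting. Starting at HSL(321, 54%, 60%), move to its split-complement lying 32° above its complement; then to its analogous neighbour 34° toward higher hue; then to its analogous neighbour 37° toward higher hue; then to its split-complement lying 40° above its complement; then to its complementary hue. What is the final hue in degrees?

split-comp 32° ↑ +212°: 321 + 212 = 533 → 533 − 360 = 173°
analog 34° ↑ +34°: 173 + 34 = 207°
analog 37° ↑ +37°: 207 + 37 = 244°
split-comp 40° ↑ +220°: 244 + 220 = 464 → 464 − 360 = 104°
complement +180°: 104 + 180 = 284°

284°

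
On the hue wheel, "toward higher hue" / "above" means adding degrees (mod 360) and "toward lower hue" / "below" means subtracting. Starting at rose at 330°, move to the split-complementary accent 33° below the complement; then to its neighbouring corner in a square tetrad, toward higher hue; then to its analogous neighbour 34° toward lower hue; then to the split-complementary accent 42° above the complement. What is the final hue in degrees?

35°

330 + 147 = 477 → 477 − 360 = 117°   (split-comp 33° ↓)
117 + 90 = 207°   (square ↑)
207 − 34 = 173°   (analog 34° ↓)
173 + 222 = 395 → 395 − 360 = 35°   (split-comp 42° ↑)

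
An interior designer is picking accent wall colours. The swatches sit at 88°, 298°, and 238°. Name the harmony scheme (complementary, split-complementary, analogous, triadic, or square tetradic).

Sort the hues: 88°, 238°, 298°.
Successive gaps around the wheel: 150°, 60°, 150°.
Two 150° gaps and one 60° gap — a base hue opposite a pair of accents 30° either side of its complement — is the split-complementary pattern.

split-complementary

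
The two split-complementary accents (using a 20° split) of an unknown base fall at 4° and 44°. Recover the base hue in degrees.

204°

The accents sit 20° either side of the complement, so the complement is their short-arc midpoint on the wheel.
Short-arc midpoint of 4° and 44°: 24°.
Base is 180° from the complement: 24 − 180 = -156 → -156 + 360 = 204°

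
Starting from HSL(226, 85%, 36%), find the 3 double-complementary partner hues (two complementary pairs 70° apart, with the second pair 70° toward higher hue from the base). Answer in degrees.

A rectangular tetradic uses two complementary pairs 70° apart: offsets 0°, 70°, 180°, 250°.
226 + 70 = 296°
226 + 180 = 406 → 406 − 360 = 46°
226 + 250 = 476 → 476 − 360 = 116°

296°, 46°, and 116°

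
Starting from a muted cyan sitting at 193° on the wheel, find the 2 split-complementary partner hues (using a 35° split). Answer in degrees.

338° and 48°

Split-complementary hues sit 35° either side of the complement.
Complement of 193°: 193 + 180 = 373 → 373 − 360 = 13°
13 − 35 = -22 → -22 + 360 = 338°
13 + 35 = 48°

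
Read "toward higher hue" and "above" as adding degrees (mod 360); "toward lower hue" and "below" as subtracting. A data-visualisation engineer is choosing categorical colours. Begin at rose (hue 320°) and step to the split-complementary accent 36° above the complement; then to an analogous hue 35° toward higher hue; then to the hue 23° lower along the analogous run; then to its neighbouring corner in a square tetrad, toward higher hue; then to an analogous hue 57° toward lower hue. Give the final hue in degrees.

221°

+216° (split-comp 36° ↑): 320 + 216 = 536 → 536 − 360 = 176°
+35° (analog 35° ↑): 176 + 35 = 211°
−23° (analog 23° ↓): 211 − 23 = 188°
+90° (square ↑): 188 + 90 = 278°
−57° (analog 57° ↓): 278 − 57 = 221°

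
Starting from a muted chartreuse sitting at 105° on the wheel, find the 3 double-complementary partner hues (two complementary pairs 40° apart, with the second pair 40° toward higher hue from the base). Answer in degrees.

A rectangular tetradic uses two complementary pairs 40° apart: offsets 0°, 40°, 180°, 220°.
105 + 40 = 145°
105 + 180 = 285°
105 + 220 = 325°

145°, 285°, 325°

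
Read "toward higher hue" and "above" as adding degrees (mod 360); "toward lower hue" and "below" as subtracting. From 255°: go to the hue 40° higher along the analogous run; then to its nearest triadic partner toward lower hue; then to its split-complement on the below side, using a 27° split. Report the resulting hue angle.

+40° (analog 40° ↑): 255 + 40 = 295°
−120° (triadic ↓): 295 − 120 = 175°
+153° (split-comp 27° ↓): 175 + 153 = 328°

328°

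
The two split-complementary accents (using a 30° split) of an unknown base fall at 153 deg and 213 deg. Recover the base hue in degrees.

3°

The accents sit 30° either side of the complement, so the complement is their short-arc midpoint on the wheel.
Short-arc midpoint of 153° and 213°: 183°.
Base is 180° from the complement: 183 − 180 = 3°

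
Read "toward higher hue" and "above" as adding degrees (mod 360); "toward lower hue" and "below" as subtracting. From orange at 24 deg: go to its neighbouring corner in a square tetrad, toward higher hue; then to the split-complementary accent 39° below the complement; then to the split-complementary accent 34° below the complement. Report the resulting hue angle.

41°

24 + 90 = 114°   (square ↑)
114 + 141 = 255°   (split-comp 39° ↓)
255 + 146 = 401 → 401 − 360 = 41°   (split-comp 34° ↓)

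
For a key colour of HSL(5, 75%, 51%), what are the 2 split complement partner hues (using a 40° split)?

Complement of 5 degrees: 5 + 180 = 185°
185 − 40 = 145°
185 + 40 = 225°

145° and 225°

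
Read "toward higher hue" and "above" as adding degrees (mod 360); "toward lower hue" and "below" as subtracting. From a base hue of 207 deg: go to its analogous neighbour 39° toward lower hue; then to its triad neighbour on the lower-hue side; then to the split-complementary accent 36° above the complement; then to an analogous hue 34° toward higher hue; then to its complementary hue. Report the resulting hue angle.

118°

207 − 39 = 168°   (analog 39° ↓)
168 − 120 = 48°   (triadic ↓)
48 + 216 = 264°   (split-comp 36° ↑)
264 + 34 = 298°   (analog 34° ↑)
298 + 180 = 478 → 478 − 360 = 118°   (complement)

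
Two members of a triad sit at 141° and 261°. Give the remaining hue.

A triad spaces three hues 120° apart.
The full set is {21°, 141°, 261°}.

21°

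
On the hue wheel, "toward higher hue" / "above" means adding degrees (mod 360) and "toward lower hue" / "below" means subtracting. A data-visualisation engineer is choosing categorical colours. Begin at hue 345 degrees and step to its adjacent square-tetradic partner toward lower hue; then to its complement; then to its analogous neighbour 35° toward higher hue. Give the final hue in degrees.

110°

square ↓ −90°: 345 − 90 = 255°
complement +180°: 255 + 180 = 435 → 435 − 360 = 75°
analog 35° ↑ +35°: 75 + 35 = 110°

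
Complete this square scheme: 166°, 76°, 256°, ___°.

346°

A square tetradic scheme places four hues every 90°.
The full set through 76° is {76°, 166°, 256°, 346°}.
Given {76°, 166°, 256°}, the missing hue is 346°.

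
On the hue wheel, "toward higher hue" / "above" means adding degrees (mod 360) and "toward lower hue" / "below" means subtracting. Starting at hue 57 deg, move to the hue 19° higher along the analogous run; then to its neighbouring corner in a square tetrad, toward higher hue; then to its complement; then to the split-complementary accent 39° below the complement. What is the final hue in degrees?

analog 19° ↑ +19°: 57 + 19 = 76°
square ↑ +90°: 76 + 90 = 166°
complement +180°: 166 + 180 = 346°
split-comp 39° ↓ +141°: 346 + 141 = 487 → 487 − 360 = 127°

127°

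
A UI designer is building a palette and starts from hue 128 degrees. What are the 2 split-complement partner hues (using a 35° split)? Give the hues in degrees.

Split-complementary hues sit 35° either side of the complement.
Complement of 128 degrees: 128 + 180 = 308°
308 − 35 = 273°
308 + 35 = 343°

273° and 343°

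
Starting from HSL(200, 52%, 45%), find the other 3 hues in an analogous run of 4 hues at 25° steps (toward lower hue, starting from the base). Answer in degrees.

175°, 150° and 125°

Analogous hues sit every 25° along the wheel.
200 − 25 = 175°
200 − 50 = 150°
200 − 75 = 125°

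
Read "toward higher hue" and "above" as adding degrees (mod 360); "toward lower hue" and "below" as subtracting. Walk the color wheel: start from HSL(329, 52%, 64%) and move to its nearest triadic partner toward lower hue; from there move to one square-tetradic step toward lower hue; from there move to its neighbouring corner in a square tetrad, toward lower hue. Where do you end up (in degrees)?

−120° (triadic ↓): 329 − 120 = 209°
−90° (square ↓): 209 − 90 = 119°
−90° (square ↓): 119 − 90 = 29°

29°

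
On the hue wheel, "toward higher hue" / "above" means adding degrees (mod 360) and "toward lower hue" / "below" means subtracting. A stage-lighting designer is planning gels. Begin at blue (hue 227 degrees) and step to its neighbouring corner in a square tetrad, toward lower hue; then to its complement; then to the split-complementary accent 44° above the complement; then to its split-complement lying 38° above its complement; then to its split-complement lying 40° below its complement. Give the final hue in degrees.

square ↓ −90°: 227 − 90 = 137°
complement +180°: 137 + 180 = 317°
split-comp 44° ↑ +224°: 317 + 224 = 541 → 541 − 360 = 181°
split-comp 38° ↑ +218°: 181 + 218 = 399 → 399 − 360 = 39°
split-comp 40° ↓ +140°: 39 + 140 = 179°

179°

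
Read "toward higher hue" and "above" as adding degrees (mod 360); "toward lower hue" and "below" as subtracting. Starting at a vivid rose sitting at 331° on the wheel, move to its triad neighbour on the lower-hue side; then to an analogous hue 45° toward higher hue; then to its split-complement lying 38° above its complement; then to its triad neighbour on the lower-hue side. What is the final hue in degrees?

triadic ↓ −120°: 331 − 120 = 211°
analog 45° ↑ +45°: 211 + 45 = 256°
split-comp 38° ↑ +218°: 256 + 218 = 474 → 474 − 360 = 114°
triadic ↓ −120°: 114 − 120 = -6 → -6 + 360 = 354°

354°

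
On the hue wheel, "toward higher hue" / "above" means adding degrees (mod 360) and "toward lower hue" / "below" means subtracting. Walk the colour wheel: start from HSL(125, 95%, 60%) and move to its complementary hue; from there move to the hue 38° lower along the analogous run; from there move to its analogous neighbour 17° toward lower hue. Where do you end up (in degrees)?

125 + 180 = 305°   (complement)
305 − 38 = 267°   (analog 38° ↓)
267 − 17 = 250°   (analog 17° ↓)

250°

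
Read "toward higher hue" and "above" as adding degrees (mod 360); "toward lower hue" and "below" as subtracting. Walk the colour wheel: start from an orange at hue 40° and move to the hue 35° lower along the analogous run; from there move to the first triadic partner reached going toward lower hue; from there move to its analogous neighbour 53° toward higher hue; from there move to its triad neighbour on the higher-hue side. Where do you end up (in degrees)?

58°

−35° (analog 35° ↓): 40 − 35 = 5°
−120° (triadic ↓): 5 − 120 = -115 → -115 + 360 = 245°
+53° (analog 53° ↑): 245 + 53 = 298°
+120° (triadic ↑): 298 + 120 = 418 → 418 − 360 = 58°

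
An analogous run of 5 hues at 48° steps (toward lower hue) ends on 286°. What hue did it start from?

118°

4 steps of 48° (toward lower hue) give a net shift of −192°.
Start = end − shift: 286 + 192 = 478 → 478 − 360 = 118°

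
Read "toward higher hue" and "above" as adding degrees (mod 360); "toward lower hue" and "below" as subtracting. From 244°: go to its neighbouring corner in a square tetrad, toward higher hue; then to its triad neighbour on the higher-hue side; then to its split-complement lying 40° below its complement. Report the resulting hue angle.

244 + 90 = 334°   (square ↑)
334 + 120 = 454 → 454 − 360 = 94°   (triadic ↑)
94 + 140 = 234°   (split-comp 40° ↓)

234°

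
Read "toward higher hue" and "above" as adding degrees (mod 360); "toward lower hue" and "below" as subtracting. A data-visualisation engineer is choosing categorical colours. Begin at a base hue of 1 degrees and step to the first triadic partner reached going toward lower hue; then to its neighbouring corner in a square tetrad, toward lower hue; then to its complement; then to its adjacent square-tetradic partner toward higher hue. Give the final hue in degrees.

−120° (triadic ↓): 1 − 120 = -119 → -119 + 360 = 241°
−90° (square ↓): 241 − 90 = 151°
+180° (complement): 151 + 180 = 331°
+90° (square ↑): 331 + 90 = 421 → 421 − 360 = 61°

61°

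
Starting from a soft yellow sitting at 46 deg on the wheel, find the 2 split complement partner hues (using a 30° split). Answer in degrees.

196° and 256°

Split-complementary hues sit 30° either side of the complement.
Complement of 46 deg: 46 + 180 = 226°
226 − 30 = 196°
226 + 30 = 256°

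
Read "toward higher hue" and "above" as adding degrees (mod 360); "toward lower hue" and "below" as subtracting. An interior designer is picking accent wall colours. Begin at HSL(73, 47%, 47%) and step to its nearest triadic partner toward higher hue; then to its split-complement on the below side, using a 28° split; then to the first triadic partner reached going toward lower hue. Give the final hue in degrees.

+120° (triadic ↑): 73 + 120 = 193°
+152° (split-comp 28° ↓): 193 + 152 = 345°
−120° (triadic ↓): 345 − 120 = 225°

225°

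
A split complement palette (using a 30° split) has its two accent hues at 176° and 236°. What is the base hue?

The accents sit 30° either side of the complement, so the complement is their short-arc midpoint on the wheel.
Short-arc midpoint of 176° and 236°: 206°.
Base is 180° from the complement: 206 − 180 = 26°

26°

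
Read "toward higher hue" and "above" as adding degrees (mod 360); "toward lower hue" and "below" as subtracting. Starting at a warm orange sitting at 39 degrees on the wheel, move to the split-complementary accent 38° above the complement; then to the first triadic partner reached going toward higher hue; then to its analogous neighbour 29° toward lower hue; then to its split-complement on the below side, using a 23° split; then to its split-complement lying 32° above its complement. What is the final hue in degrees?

39 + 218 = 257°   (split-comp 38° ↑)
257 + 120 = 377 → 377 − 360 = 17°   (triadic ↑)
17 − 29 = -12 → -12 + 360 = 348°   (analog 29° ↓)
348 + 157 = 505 → 505 − 360 = 145°   (split-comp 23° ↓)
145 + 212 = 357°   (split-comp 32° ↑)

357°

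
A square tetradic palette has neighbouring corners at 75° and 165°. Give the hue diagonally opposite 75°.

A square tetradic scheme places four hues 90° apart; opposite corners are 180° apart.
75 + 180 = 255°

255°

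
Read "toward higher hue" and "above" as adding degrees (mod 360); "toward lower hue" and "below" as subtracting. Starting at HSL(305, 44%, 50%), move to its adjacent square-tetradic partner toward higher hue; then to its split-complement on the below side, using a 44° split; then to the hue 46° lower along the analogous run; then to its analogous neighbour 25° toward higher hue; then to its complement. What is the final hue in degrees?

square ↑ +90°: 305 + 90 = 395 → 395 − 360 = 35°
split-comp 44° ↓ +136°: 35 + 136 = 171°
analog 46° ↓ −46°: 171 − 46 = 125°
analog 25° ↑ +25°: 125 + 25 = 150°
complement +180°: 150 + 180 = 330°

330°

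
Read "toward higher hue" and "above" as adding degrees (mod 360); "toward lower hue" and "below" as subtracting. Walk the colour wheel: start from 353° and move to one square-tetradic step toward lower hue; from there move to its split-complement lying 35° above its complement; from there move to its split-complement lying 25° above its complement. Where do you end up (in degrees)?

323°

−90° (square ↓): 353 − 90 = 263°
+215° (split-comp 35° ↑): 263 + 215 = 478 → 478 − 360 = 118°
+205° (split-comp 25° ↑): 118 + 205 = 323°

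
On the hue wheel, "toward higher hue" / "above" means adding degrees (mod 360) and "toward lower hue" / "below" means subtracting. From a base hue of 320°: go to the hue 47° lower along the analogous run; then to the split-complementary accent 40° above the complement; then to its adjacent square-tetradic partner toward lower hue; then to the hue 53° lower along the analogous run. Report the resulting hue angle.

analog 47° ↓ −47°: 320 − 47 = 273°
split-comp 40° ↑ +220°: 273 + 220 = 493 → 493 − 360 = 133°
square ↓ −90°: 133 − 90 = 43°
analog 53° ↓ −53°: 43 − 53 = -10 → -10 + 360 = 350°

350°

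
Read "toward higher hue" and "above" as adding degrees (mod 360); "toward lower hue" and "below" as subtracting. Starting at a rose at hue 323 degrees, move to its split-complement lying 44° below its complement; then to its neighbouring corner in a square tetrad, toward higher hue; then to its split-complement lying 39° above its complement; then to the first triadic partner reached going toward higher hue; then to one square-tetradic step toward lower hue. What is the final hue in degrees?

78°

split-comp 44° ↓ +136°: 323 + 136 = 459 → 459 − 360 = 99°
square ↑ +90°: 99 + 90 = 189°
split-comp 39° ↑ +219°: 189 + 219 = 408 → 408 − 360 = 48°
triadic ↑ +120°: 48 + 120 = 168°
square ↓ −90°: 168 − 90 = 78°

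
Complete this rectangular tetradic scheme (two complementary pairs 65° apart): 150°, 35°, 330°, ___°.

A rectangular tetradic uses two complementary pairs 65° apart: offsets 0°, 65°, 180°, 245°.
Among {35°, 150°, 330°}, 150° and 330° are a 180° pair.
The remaining hue 35° needs its own complement: 35 + 180 = 215°

215°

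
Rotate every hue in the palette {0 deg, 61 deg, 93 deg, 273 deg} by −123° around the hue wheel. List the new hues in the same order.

0 − 123 = -123 → -123 + 360 = 237°
61 − 123 = -62 → -62 + 360 = 298°
93 − 123 = -30 → -30 + 360 = 330°
273 − 123 = 150°

237°, 298°, 330°, 150°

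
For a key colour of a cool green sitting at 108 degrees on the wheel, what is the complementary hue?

288°

The complement sits 180° across the wheel.
108 + 180 = 288°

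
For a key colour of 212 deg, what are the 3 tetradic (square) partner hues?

A square tetradic scheme places four hues every 90°.
212 + 90 = 302°
212 + 180 = 392 → 392 − 360 = 32°
212 + 270 = 482 → 482 − 360 = 122°

302°, 32° and 122°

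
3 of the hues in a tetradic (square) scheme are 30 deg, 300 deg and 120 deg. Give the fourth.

A square tetradic scheme places four hues every 90°.
The full set through 30° is {30°, 120°, 210°, 300°}.
Given {30°, 120°, 300°}, the missing hue is 210°.

210°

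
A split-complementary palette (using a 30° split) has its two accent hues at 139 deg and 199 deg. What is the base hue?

The accents sit 30° either side of the complement, so the complement is their short-arc midpoint on the wheel.
Short-arc midpoint of 139° and 199°: 169°.
Base is 180° from the complement: 169 − 180 = -11 → -11 + 360 = 349°

349°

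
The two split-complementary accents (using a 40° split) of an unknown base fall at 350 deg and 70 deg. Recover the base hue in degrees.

The accents sit 40° either side of the complement, so the complement is their short-arc midpoint on the wheel.
Short-arc midpoint of 350° and 70°: 30°.
Base is 180° from the complement: 30 − 180 = -150 → -150 + 360 = 210°

210°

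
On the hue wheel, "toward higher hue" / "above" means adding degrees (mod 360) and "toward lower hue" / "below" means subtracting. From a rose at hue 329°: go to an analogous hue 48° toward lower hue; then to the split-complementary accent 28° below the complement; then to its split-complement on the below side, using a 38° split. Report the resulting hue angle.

−48° (analog 48° ↓): 329 − 48 = 281°
+152° (split-comp 28° ↓): 281 + 152 = 433 → 433 − 360 = 73°
+142° (split-comp 38° ↓): 73 + 142 = 215°

215°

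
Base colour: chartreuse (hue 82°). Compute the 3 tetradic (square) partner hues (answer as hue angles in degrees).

172°, 262°, 352°

82 + 90 = 172°
82 + 180 = 262°
82 + 270 = 352°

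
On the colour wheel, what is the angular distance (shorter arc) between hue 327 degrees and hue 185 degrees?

|327 − 185| = 142.
142 ≤ 180, so the shorter arc is 142°.

142°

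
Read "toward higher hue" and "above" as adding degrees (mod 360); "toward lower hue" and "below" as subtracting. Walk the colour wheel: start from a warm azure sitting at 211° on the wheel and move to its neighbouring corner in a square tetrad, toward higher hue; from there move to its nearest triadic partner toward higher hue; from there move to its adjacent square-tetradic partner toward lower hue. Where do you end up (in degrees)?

331°

square ↑ +90°: 211 + 90 = 301°
triadic ↑ +120°: 301 + 120 = 421 → 421 − 360 = 61°
square ↓ −90°: 61 − 90 = -29 → -29 + 360 = 331°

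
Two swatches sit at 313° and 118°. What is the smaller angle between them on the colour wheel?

165°

|313 − 118| = 195.
The shorter arc is 360 − 195 = 165°.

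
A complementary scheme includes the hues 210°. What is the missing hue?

The complement sits 180° across the wheel.
The full set through 210° is {30°, 210°}.
Given {210°}, the missing hue is 30°.

30°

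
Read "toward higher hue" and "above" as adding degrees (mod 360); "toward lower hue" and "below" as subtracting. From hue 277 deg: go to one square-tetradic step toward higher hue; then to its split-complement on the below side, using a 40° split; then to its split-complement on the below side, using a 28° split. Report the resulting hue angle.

299°

277 + 90 = 367 → 367 − 360 = 7°   (square ↑)
7 + 140 = 147°   (split-comp 40° ↓)
147 + 152 = 299°   (split-comp 28° ↓)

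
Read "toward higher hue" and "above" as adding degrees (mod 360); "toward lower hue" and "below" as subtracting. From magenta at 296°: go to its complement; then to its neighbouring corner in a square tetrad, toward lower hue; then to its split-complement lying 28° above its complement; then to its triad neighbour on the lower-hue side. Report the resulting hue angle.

complement +180°: 296 + 180 = 476 → 476 − 360 = 116°
square ↓ −90°: 116 − 90 = 26°
split-comp 28° ↑ +208°: 26 + 208 = 234°
triadic ↓ −120°: 234 − 120 = 114°

114°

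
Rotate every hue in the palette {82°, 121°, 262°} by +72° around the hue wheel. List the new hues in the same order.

82 + 72 = 154°
121 + 72 = 193°
262 + 72 = 334°

154°, 193°, 334°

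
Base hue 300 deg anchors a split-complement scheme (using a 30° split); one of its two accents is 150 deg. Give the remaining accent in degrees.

Split-complementary hues sit 30° either side of the complement.
Complement of the base 300°: 300 + 180 = 480 → 480 − 360 = 120°
The given accent 150° is 30° one side of 120°; the other accent sits 30° the other side: 120 − 30 = 90°

90°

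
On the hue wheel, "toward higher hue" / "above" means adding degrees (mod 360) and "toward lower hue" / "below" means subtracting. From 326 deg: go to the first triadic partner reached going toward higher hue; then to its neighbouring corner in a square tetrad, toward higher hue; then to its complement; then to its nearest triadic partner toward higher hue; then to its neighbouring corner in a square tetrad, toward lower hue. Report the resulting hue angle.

26°

+120° (triadic ↑): 326 + 120 = 446 → 446 − 360 = 86°
+90° (square ↑): 86 + 90 = 176°
+180° (complement): 176 + 180 = 356°
+120° (triadic ↑): 356 + 120 = 476 → 476 − 360 = 116°
−90° (square ↓): 116 − 90 = 26°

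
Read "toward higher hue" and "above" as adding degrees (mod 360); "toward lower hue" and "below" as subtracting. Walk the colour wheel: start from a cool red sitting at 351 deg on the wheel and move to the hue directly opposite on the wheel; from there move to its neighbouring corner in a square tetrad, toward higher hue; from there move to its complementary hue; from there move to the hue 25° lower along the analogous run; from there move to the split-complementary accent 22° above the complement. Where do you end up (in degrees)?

258°

complement +180°: 351 + 180 = 531 → 531 − 360 = 171°
square ↑ +90°: 171 + 90 = 261°
complement +180°: 261 + 180 = 441 → 441 − 360 = 81°
analog 25° ↓ −25°: 81 − 25 = 56°
split-comp 22° ↑ +202°: 56 + 202 = 258°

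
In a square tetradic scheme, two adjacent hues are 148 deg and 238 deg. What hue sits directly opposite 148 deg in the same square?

328°

A square tetradic scheme places four hues 90° apart; opposite corners are 180° apart.
148 + 180 = 328°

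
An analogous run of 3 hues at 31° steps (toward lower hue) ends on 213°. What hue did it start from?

275°

2 steps of 31° (toward lower hue) give a net shift of −62°.
Start = end − shift: 213 + 62 = 275°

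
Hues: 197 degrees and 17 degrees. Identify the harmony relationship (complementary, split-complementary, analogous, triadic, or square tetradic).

Sort the hues: 17°, 197°.
Successive gaps around the wheel: 180°, 180°.
Two hues 180° apart are complementary.

complementary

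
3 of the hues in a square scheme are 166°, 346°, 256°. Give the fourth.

76°

A square tetradic scheme places four hues every 90°.
The full set through 166° is {76°, 166°, 256°, 346°}.
Given {166°, 256°, 346°}, the missing hue is 76°.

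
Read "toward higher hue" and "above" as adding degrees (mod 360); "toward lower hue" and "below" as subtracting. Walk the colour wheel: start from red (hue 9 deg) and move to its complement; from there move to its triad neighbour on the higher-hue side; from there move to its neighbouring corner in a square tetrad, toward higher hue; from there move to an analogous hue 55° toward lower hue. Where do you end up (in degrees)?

9 + 180 = 189°   (complement)
189 + 120 = 309°   (triadic ↑)
309 + 90 = 399 → 399 − 360 = 39°   (square ↑)
39 − 55 = -16 → -16 + 360 = 344°   (analog 55° ↓)

344°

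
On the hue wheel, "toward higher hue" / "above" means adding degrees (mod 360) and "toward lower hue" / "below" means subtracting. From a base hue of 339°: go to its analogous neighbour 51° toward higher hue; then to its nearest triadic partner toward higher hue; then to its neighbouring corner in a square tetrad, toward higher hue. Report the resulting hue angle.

240°

339 + 51 = 390 → 390 − 360 = 30°   (analog 51° ↑)
30 + 120 = 150°   (triadic ↑)
150 + 90 = 240°   (square ↑)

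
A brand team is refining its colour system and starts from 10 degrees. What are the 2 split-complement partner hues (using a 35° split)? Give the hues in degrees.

155° and 225°

Split-complementary hues sit 35° either side of the complement.
Complement of 10 degrees: 10 + 180 = 190°
190 − 35 = 155°
190 + 35 = 225°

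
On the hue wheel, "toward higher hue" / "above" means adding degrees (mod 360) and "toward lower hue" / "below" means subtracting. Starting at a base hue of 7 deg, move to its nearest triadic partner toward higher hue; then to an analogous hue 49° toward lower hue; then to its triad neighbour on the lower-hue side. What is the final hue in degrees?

318°

+120° (triadic ↑): 7 + 120 = 127°
−49° (analog 49° ↓): 127 − 49 = 78°
−120° (triadic ↓): 78 − 120 = -42 → -42 + 360 = 318°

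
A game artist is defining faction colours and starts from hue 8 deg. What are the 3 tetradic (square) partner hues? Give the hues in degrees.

98°, 188° and 278°

8 + 90 = 98°
8 + 180 = 188°
8 + 270 = 278°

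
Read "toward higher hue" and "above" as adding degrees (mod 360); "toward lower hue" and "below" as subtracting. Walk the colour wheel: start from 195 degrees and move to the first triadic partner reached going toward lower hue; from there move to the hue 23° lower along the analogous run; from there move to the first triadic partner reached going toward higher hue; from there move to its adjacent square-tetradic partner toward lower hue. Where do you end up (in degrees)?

82°

−120° (triadic ↓): 195 − 120 = 75°
−23° (analog 23° ↓): 75 − 23 = 52°
+120° (triadic ↑): 52 + 120 = 172°
−90° (square ↓): 172 − 90 = 82°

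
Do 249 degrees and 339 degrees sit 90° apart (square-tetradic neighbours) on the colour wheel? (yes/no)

Angular distance: |249 − 339| = 90 = 90°.
90° apart (square-tetradic neighbours) requires 90°.

yes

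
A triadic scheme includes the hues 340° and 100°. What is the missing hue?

220°

A triad places three hues 120° apart.
The full set through 100° is {100°, 220°, 340°}.
Given {100°, 340°}, the missing hue is 220°.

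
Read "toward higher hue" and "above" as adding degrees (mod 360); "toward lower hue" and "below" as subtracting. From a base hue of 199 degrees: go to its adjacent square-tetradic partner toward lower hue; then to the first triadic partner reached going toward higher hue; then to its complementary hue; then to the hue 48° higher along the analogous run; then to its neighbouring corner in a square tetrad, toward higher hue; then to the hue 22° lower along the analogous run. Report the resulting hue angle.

165°

199 − 90 = 109°   (square ↓)
109 + 120 = 229°   (triadic ↑)
229 + 180 = 409 → 409 − 360 = 49°   (complement)
49 + 48 = 97°   (analog 48° ↑)
97 + 90 = 187°   (square ↑)
187 − 22 = 165°   (analog 22° ↓)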